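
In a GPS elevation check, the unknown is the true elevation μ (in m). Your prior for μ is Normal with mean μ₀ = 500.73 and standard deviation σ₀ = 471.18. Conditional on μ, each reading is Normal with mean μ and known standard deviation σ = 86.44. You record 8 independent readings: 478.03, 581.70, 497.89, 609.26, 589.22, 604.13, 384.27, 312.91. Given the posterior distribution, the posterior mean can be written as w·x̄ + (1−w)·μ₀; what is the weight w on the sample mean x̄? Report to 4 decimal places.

0.9958

For Normal data with known variance σ², a Normal(μ₀, σ₀²) prior on μ is conjugate. Posterior precision = 1/σ₀² + n/σ²; posterior mean is the precision-weighted average of μ₀ and x̄.
σ₀² = 471.18² = 222010.5924, σ² = 86.44² = 7471.8736. Prior precision 1/σ₀² = 1/222010.5924; data precision n/σ² = 8/7471.8736.
w = (n/σ²)/(1/σ₀² + n/σ²) = n·σ₀²/(σ² + n·σ₀²) = 8·222010.5924/(7471.8736 + 8·222010.5924) = 1776084.7392/1783556.6128 = 0.9958.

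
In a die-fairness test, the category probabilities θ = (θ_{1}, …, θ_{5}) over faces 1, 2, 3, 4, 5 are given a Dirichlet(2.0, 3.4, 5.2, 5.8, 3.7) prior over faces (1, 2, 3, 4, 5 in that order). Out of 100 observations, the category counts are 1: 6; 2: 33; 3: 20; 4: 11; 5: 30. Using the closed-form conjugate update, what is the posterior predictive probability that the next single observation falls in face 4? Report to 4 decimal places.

The Dirichlet prior is conjugate to the Multinomial likelihood: each posterior αⱼ = prior αⱼ + observed count nⱼ.
Posterior concentration: (8.0, 36.4, 25.2, 16.8, 33.7), total = 120.1.
P(next = 4 | data) = α_{4}/Σα = 0.1399.

0.1399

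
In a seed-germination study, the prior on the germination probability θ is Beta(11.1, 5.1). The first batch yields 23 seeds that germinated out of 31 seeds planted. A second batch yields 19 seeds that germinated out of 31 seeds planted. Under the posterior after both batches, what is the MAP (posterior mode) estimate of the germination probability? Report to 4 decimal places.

The Beta prior is conjugate to a Binomial/Bernoulli likelihood; the update adds successes to α and failures to β.
After batch 1: Beta(11.1+23, 5.1+8) = Beta(34.1, 13.1).
After batch 2: Beta(34.1+19, 13.1+12) = Beta(53.1, 25.1).
Mode of Beta(a,b) for a,b>1 is (a−1)/(a+b−2) = 52.1/76.2 = 0.6837.

0.6837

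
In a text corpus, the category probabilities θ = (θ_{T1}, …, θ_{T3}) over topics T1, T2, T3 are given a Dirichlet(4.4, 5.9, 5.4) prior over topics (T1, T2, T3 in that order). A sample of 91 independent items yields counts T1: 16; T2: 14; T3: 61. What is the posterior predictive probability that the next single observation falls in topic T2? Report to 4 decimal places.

0.1865

The Dirichlet prior is conjugate to the Multinomial likelihood: each posterior αⱼ = prior αⱼ + observed count nⱼ.
Posterior concentration: (20.4, 19.9, 66.4), total = 106.7.
P(next = T2 | data) = α_{T2}/Σα = 0.1865.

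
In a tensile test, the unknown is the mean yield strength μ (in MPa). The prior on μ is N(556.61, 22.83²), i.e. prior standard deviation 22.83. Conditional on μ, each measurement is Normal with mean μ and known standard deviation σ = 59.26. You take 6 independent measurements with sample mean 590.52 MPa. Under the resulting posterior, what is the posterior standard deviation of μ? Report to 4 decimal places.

16.6041

For Normal data with known variance σ², a Normal(μ₀, σ₀²) prior on μ is conjugate. Posterior precision = 1/σ₀² + n/σ²; posterior mean is the precision-weighted average of μ₀ and x̄.
σ₀² = 22.83² = 521.2089, σ² = 59.26² = 3511.7476; σ² + n·σ₀² = 3511.7476 + 6·521.2089 = 6639.001.
Posterior precision = 1/σ₀² + n/σ² = 1/521.2089 + 6/3511.7476 = (σ² + n·σ₀²)/(σ₀²σ²) = 6639.001/(521.2089·3511.7476); posterior variance σₙ² = σ₀²σ²/(σ² + n·σ₀²) = 521.2089·3511.7476/6639.001 = 275.697218.
Posterior SD = √σₙ² = √(521.2089·3511.7476/6639.001) = 16.6041.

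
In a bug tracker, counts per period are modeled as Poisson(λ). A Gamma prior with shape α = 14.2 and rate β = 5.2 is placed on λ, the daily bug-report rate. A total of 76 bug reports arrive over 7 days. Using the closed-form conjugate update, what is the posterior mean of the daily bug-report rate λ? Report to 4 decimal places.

7.3934

With a Gamma(shape α, rate β) prior, the Poisson likelihood is conjugate: the posterior is Gamma(α + ΣXᵢ, β + n).
Posterior: Gamma(α+S, β+n) = Gamma(14.2+76, 5.2+7) = Gamma(90.2, 12.2).
Posterior mean = α/β = 90.2/12.2 = 7.3934.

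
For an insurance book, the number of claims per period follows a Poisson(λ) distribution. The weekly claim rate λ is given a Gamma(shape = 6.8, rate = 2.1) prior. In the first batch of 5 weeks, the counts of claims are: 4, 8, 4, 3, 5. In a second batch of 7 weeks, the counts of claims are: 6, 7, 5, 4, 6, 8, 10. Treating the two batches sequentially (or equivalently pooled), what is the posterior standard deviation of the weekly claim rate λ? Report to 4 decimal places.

With a Gamma(shape α, rate β) prior, the Poisson likelihood is conjugate: the posterior is Gamma(α + ΣXᵢ, β + n).
Batch 1: sum of counts S = 24 over n = 5 weeks.
After batch 1: Gamma(α+S, β+n) = Gamma(6.8+24, 2.1+5) = Gamma(30.8, 7.1).
Batch 2: sum of counts S = 46 over n = 7 weeks.
After batch 2: Gamma(α+S, β+n) = Gamma(30.8+46, 7.1+7) = Gamma(76.8, 14.1).
SD = √α/β = √76.8/14.1 = 0.6215.

0.6215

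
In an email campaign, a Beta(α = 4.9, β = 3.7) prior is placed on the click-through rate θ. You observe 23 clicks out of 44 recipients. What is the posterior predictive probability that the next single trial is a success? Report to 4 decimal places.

0.5304

The Beta prior is conjugate to a Binomial/Bernoulli likelihood; the update adds successes to α and failures to β.
Posterior: Beta(α+k, β+n−k) = Beta(4.9+23, 3.7+21) = Beta(27.9, 24.7).
For a single future Bernoulli trial, P(success | data) = α/(α+β) = 0.5304.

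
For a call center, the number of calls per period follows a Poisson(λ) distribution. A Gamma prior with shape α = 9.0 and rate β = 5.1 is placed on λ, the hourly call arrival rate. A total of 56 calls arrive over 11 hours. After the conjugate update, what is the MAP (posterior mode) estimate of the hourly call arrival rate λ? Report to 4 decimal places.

With a Gamma(shape α, rate β) prior, the Poisson likelihood is conjugate: the posterior is Gamma(α + ΣXᵢ, β + n).
Posterior: Gamma(α+S, β+n) = Gamma(9.0+56, 5.1+11) = Gamma(65.0, 16.1).
Mode of Gamma(α,β) for α≥1 is (α−1)/β = 64.0/16.1 = 3.9752.

3.9752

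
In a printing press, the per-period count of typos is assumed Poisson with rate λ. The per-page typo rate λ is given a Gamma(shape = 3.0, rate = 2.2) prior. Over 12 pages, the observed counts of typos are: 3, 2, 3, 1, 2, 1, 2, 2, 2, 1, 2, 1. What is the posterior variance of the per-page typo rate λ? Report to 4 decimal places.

0.1240

With a Gamma(shape α, rate β) prior, the Poisson likelihood is conjugate: the posterior is Gamma(α + ΣXᵢ, β + n).
Sum of counts S = 22 over n = 12 pages.
Posterior: Gamma(α+S, β+n) = Gamma(3.0+22, 2.2+12) = Gamma(25.0, 14.2).
Var = α/β² = 25.0/14.2² = 0.1240.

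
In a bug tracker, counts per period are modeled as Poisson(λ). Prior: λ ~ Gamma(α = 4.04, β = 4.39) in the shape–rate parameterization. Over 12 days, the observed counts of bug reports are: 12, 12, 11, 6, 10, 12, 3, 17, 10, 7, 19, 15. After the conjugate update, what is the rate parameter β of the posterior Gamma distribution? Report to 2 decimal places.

With a Gamma(shape α, rate β) prior, the Poisson likelihood is conjugate: the posterior is Gamma(α + ΣXᵢ, β + n).
Sum of counts S = 134 over n = 12 days.
Posterior: Gamma(α+S, β+n) = Gamma(4.04+134, 4.39+12) = Gamma(138.04, 16.39).
Posterior β = 16.39.

16.39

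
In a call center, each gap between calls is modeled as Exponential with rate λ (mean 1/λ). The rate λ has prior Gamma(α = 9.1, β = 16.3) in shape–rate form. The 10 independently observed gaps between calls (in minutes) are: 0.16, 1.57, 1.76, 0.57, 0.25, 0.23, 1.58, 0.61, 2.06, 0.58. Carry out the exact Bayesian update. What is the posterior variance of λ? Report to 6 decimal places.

0.028986

With a Gamma(shape α, rate β) prior on the exponential rate λ, the posterior after n observations with total T = Σxᵢ is Gamma(α+n, β+T).
Sum of observations T = 9.37 minutes; n = 10.
Posterior: Gamma(9.1+10, 16.3+9.37) = Gamma(19.1, 25.67).
Var = α/β² = 0.028986.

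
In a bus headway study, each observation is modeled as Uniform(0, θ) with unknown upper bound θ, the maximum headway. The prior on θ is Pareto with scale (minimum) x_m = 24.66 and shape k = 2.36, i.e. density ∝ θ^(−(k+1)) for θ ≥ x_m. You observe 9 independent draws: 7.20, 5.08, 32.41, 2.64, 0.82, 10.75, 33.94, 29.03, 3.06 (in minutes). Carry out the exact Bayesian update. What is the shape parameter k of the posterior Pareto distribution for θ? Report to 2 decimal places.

A Pareto(scale x_m, shape k) prior on the upper bound θ of Uniform(0, θ) is conjugate: posterior is Pareto(max(x_m, max xᵢ), k + n).
Sample maximum = 33.94; prior scale x_m = 24.66 → posterior scale = max = 33.94.
Posterior shape = 2.36 + 9 = 11.36.
Posterior shape k = 11.36.

11.36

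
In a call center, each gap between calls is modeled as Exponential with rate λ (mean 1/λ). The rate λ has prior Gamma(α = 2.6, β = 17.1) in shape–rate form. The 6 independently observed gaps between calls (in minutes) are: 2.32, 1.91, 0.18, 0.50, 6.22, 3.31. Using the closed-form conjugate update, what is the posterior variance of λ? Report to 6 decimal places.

0.008645

With a Gamma(shape α, rate β) prior on the exponential rate λ, the posterior after n observations with total T = Σxᵢ is Gamma(α+n, β+T).
Sum of observations T = 14.44 minutes; n = 6.
Posterior: Gamma(2.6+6, 17.1+14.44) = Gamma(8.6, 31.54).
Var = α/β² = 0.008645.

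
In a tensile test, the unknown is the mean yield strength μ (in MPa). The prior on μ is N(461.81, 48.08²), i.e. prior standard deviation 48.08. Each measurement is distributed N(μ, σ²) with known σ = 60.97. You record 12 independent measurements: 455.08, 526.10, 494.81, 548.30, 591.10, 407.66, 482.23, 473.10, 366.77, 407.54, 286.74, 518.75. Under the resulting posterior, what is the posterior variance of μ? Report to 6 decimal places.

For Normal data with known variance σ², a Normal(μ₀, σ₀²) prior on μ is conjugate. Posterior precision = 1/σ₀² + n/σ²; posterior mean is the precision-weighted average of μ₀ and x̄.
σ₀² = 48.08² = 2311.6864, σ² = 60.97² = 3717.3409; σ² + n·σ₀² = 3717.3409 + 12·2311.6864 = 31457.5777.
Posterior precision = 1/σ₀² + n/σ² = 1/2311.6864 + 12/3717.3409 = (σ² + n·σ₀²)/(σ₀²σ²) = 31457.5777/(2311.6864·3717.3409); posterior variance σₙ² = σ₀²σ²/(σ² + n·σ₀²) = 2311.6864·3717.3409/31457.5777 = 273.171904.

273.171904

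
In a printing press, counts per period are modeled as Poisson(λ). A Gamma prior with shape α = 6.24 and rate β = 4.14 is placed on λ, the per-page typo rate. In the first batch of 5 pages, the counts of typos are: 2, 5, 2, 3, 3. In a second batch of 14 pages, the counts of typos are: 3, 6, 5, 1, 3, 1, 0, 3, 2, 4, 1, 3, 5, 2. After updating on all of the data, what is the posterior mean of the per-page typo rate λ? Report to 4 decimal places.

2.6033

With a Gamma(shape α, rate β) prior, the Poisson likelihood is conjugate: the posterior is Gamma(α + ΣXᵢ, β + n).
Batch 1: sum of counts S = 15 over n = 5 pages.
After batch 1: Gamma(α+S, β+n) = Gamma(6.24+15, 4.14+5) = Gamma(21.24, 9.14).
Batch 2: sum of counts S = 39 over n = 14 pages.
After batch 2: Gamma(α+S, β+n) = Gamma(21.24+39, 9.14+14) = Gamma(60.24, 23.14).
Posterior mean = α/β = 60.24/23.14 = 2.6033.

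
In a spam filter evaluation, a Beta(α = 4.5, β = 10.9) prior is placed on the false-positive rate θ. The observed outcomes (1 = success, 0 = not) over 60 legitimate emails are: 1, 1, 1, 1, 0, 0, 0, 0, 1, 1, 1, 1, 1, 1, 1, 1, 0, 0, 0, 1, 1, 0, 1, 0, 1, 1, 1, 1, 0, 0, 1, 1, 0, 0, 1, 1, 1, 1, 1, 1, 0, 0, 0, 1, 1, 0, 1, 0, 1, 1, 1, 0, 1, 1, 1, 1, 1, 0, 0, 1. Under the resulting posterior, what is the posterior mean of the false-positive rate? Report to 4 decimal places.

The Beta prior is conjugate to a Binomial/Bernoulli likelihood; the update adds successes to α and failures to β.
Posterior: Beta(α+k, β+n−k) = Beta(4.5+39, 10.9+21) = Beta(43.5, 31.9).
Posterior mean = α/(α+β) = 43.5/75.4 = 0.5769.

0.5769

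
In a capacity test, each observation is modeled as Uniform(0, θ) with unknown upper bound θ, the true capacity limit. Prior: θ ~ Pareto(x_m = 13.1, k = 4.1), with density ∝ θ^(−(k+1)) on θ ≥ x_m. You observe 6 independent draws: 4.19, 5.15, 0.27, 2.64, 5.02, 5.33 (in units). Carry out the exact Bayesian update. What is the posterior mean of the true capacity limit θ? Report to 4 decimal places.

14.5396

A Pareto(scale x_m, shape k) prior on the upper bound θ of Uniform(0, θ) is conjugate: posterior is Pareto(max(x_m, max xᵢ), k + n).
Sample maximum = 5.33; prior scale x_m = 13.1 → posterior scale = max = 13.10.
Posterior shape = 4.1 + 6 = 10.1.
E[θ|data] = k·x_m/(k−1) = 10.1·13.10/9.1 = 14.5396.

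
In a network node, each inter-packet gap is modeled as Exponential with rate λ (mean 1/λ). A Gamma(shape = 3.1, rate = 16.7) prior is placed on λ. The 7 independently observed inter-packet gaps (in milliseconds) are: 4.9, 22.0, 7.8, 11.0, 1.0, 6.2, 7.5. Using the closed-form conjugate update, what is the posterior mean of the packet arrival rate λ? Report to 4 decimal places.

With a Gamma(shape α, rate β) prior on the exponential rate λ, the posterior after n observations with total T = Σxᵢ is Gamma(α+n, β+T).
Sum of observations T = 60.4 milliseconds; n = 7.
Posterior: Gamma(3.1+7, 16.7+60.4) = Gamma(10.1, 77.1).
Posterior mean of λ = α/β = 10.1/77.1 = 0.1310.

0.1310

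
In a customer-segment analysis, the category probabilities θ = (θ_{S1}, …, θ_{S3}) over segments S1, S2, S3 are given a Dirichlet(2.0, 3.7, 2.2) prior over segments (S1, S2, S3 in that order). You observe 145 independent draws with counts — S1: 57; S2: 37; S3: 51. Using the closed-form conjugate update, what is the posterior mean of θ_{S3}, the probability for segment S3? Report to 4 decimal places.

The Dirichlet prior is conjugate to the Multinomial likelihood: each posterior αⱼ = prior αⱼ + observed count nⱼ.
Posterior concentration: (59.0, 40.7, 53.2), total = 152.9.
E[θ_{S3}|data] = α_{S3}/Σα = 53.2/152.9 = 0.3479.

0.3479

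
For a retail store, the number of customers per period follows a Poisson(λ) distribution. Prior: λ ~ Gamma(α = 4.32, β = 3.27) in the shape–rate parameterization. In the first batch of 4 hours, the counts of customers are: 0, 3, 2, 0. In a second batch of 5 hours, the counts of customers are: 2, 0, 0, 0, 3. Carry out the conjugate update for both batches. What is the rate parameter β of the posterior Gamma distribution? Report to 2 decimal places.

12.27

With a Gamma(shape α, rate β) prior, the Poisson likelihood is conjugate: the posterior is Gamma(α + ΣXᵢ, β + n).
Batch 1: sum of counts S = 5 over n = 4 hours.
After batch 1: Gamma(α+S, β+n) = Gamma(4.32+5, 3.27+4) = Gamma(9.32, 7.27).
Batch 2: sum of counts S = 5 over n = 5 hours.
After batch 2: Gamma(α+S, β+n) = Gamma(9.32+5, 7.27+5) = Gamma(14.32, 12.27).
Posterior β = 12.27.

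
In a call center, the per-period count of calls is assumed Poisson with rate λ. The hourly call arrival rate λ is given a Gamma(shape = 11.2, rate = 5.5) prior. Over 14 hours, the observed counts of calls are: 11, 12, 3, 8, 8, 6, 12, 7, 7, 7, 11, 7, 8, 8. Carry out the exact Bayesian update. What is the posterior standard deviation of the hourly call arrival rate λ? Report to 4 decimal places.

0.5761

With a Gamma(shape α, rate β) prior, the Poisson likelihood is conjugate: the posterior is Gamma(α + ΣXᵢ, β + n).
Sum of counts S = 115 over n = 14 hours.
Posterior: Gamma(α+S, β+n) = Gamma(11.2+115, 5.5+14) = Gamma(126.2, 19.5).
SD = √α/β = √126.2/19.5 = 0.5761.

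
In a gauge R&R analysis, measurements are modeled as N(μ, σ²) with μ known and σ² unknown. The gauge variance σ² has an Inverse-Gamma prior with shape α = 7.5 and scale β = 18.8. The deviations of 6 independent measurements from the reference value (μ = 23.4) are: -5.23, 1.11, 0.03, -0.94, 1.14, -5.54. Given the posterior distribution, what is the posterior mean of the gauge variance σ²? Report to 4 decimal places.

With known mean μ and an Inverse-Gamma(α, β) prior on σ², the Normal likelihood is conjugate: posterior is Inv-Gamma(α + n/2, β + Σ(xᵢ−μ)²/2).
Σ(xᵢ−μ)² = (-5.23)² + (1.11)² + (0.03)² + (-0.94)² + (1.14)² + (-5.54)² = 61.4607.
Posterior: Inv-Gamma(7.5 + 6/2, 18.8 + 61.4607/2) = Inv-Gamma(10.50, 49.53035).
E[σ²|data] = β/(α−1) = 49.53035/9.50 = 5.2137.

5.2137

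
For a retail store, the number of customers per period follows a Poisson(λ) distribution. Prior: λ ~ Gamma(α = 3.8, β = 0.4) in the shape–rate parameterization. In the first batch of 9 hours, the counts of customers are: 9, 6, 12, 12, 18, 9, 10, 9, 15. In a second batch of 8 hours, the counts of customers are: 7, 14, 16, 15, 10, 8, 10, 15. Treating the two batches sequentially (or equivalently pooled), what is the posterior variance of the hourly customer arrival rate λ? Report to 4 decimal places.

0.6566

With a Gamma(shape α, rate β) prior, the Poisson likelihood is conjugate: the posterior is Gamma(α + ΣXᵢ, β + n).
Batch 1: sum of counts S = 100 over n = 9 hours.
After batch 1: Gamma(α+S, β+n) = Gamma(3.8+100, 0.4+9) = Gamma(103.8, 9.4).
Batch 2: sum of counts S = 95 over n = 8 hours.
After batch 2: Gamma(α+S, β+n) = Gamma(103.8+95, 9.4+8) = Gamma(198.8, 17.4).
Var = α/β² = 198.8/17.4² = 0.6566.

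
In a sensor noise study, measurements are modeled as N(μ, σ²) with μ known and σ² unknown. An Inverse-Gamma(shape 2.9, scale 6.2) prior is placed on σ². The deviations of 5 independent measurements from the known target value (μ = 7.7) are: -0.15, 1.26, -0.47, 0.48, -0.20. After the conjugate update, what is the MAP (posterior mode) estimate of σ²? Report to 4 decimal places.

1.1329

With known mean μ and an Inverse-Gamma(α, β) prior on σ², the Normal likelihood is conjugate: posterior is Inv-Gamma(α + n/2, β + Σ(xᵢ−μ)²/2).
Σ(xᵢ−μ)² = (-0.15)² + (1.26)² + (-0.47)² + (0.48)² + (-0.20)² = 2.1014.
Posterior: Inv-Gamma(2.9 + 5/2, 6.2 + 2.1014/2) = Inv-Gamma(5.40, 7.25070).
Mode = β/(α+1) = 7.25070/6.40 = 1.1329.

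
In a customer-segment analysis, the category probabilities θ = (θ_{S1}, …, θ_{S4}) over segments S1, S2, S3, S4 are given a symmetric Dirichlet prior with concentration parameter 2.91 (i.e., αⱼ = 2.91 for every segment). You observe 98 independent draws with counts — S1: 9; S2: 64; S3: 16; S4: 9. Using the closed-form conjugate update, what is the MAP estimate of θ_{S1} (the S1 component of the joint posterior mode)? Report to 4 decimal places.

0.1033

The Dirichlet prior is conjugate to the Multinomial likelihood: each posterior αⱼ = prior αⱼ + observed count nⱼ.
Posterior concentration: (11.91, 66.91, 18.91, 11.91), total = 109.64.
Joint mode component: (α_{S1}−1)/(Σα−K) = 10.91/105.64 = 0.1033.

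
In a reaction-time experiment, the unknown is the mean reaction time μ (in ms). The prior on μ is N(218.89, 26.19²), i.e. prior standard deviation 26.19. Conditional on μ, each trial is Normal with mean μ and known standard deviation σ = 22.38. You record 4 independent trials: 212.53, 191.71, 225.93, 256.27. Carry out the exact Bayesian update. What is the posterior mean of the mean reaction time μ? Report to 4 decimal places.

For Normal data with known variance σ², a Normal(μ₀, σ₀²) prior on μ is conjugate. Posterior precision = 1/σ₀² + n/σ²; posterior mean is the precision-weighted average of μ₀ and x̄.
Σxᵢ = 212.53 + 191.71 + 225.93 + 256.27 = 886.44, so n·x̄ = 886.44.
σ₀² = 26.19² = 685.9161, σ² = 22.38² = 500.8644; σ² + n·σ₀² = 500.8644 + 4·685.9161 = 3244.5288.
Posterior mean = (μ₀/σ₀² + n·x̄/σ²)/(1/σ₀² + n/σ²) = (σ²·μ₀ + σ₀²·n·x̄)/(σ² + n·σ₀²) = (500.8644·218.89 + 685.9161·886.44)/3244.5288 = 717657.6762/3244.5288 = 221.1901.

221.1901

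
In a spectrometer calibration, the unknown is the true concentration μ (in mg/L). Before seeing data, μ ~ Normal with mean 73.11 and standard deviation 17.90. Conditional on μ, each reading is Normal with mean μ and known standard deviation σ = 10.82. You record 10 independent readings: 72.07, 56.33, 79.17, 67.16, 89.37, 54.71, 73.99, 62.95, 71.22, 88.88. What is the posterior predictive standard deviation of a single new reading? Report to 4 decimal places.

For Normal data with known variance σ², a Normal(μ₀, σ₀²) prior on μ is conjugate. Posterior precision = 1/σ₀² + n/σ²; posterior mean is the precision-weighted average of μ₀ and x̄.
σ₀² = 17.90² = 320.41, σ² = 10.82² = 117.0724; σ² + n·σ₀² = 117.0724 + 10·320.41 = 3321.1724.
Posterior precision = 1/σ₀² + n/σ² = 1/320.41 + 10/117.0724 = (σ² + n·σ₀²)/(σ₀²σ²) = 3321.1724/(320.41·117.0724); posterior variance σₙ² = σ₀²σ²/(σ² + n·σ₀²) = 320.41·117.0724/3321.1724 = 11.294556.
Predictive variance for one new observation = σₙ² + σ² = 320.41·117.0724/3321.1724 + 117.0724 = σ²·(σ₀² + 3321.1724)/3321.1724 = 117.0724·3641.5824/3321.1724 = 128.366956; SD = √(117.0724·3641.5824/3321.1724) = 11.3299.

11.3299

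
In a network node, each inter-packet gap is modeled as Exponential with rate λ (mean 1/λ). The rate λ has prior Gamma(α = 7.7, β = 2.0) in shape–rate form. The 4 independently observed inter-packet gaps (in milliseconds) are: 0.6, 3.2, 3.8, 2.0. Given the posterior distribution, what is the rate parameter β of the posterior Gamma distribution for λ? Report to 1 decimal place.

11.6

With a Gamma(shape α, rate β) prior on the exponential rate λ, the posterior after n observations with total T = Σxᵢ is Gamma(α+n, β+T).
Sum of observations T = 9.6 milliseconds; n = 4.
Posterior: Gamma(7.7+4, 2.0+9.6) = Gamma(11.7, 11.6).
Posterior β = 11.6.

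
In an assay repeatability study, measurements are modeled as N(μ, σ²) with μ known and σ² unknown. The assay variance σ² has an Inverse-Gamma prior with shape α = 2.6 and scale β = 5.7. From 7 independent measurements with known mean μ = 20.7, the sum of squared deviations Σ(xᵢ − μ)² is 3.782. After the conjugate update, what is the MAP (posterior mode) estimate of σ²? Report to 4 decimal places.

1.0692

With known mean μ and an Inverse-Gamma(α, β) prior on σ², the Normal likelihood is conjugate: posterior is Inv-Gamma(α + n/2, β + Σ(xᵢ−μ)²/2).
Posterior: Inv-Gamma(2.6 + 7/2, 5.7 + 3.782/2) = Inv-Gamma(6.10, 7.5910).
Mode = β/(α+1) = 7.5910/7.10 = 1.0692.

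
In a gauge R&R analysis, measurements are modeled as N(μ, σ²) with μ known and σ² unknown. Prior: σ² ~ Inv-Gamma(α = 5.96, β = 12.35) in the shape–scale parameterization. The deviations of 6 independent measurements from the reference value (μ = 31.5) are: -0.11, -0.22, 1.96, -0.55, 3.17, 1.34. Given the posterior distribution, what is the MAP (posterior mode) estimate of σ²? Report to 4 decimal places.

With known mean μ and an Inverse-Gamma(α, β) prior on σ², the Normal likelihood is conjugate: posterior is Inv-Gamma(α + n/2, β + Σ(xᵢ−μ)²/2).
Σ(xᵢ−μ)² = (-0.11)² + (-0.22)² + (1.96)² + (-0.55)² + (3.17)² + (1.34)² = 16.0491.
Posterior: Inv-Gamma(5.96 + 6/2, 12.35 + 16.0491/2) = Inv-Gamma(8.96, 20.37455).
Mode = β/(α+1) = 20.37455/9.96 = 2.0456.

2.0456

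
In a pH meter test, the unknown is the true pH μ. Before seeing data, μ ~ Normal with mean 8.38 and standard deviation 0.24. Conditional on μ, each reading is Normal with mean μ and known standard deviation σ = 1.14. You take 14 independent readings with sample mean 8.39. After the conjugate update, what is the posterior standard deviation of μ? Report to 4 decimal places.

0.1885

For Normal data with known variance σ², a Normal(μ₀, σ₀²) prior on μ is conjugate. Posterior precision = 1/σ₀² + n/σ²; posterior mean is the precision-weighted average of μ₀ and x̄.
σ₀² = 0.24² = 0.0576, σ² = 1.14² = 1.2996; σ² + n·σ₀² = 1.2996 + 14·0.0576 = 2.106.
Posterior precision = 1/σ₀² + n/σ² = 1/0.0576 + 14/1.2996 = (σ² + n·σ₀²)/(σ₀²σ²) = 2.106/(0.0576·1.2996); posterior variance σₙ² = σ₀²σ²/(σ² + n·σ₀²) = 0.0576·1.2996/2.106 = 0.035545.
Posterior SD = √σₙ² = √(0.0576·1.2996/2.106) = 0.1885.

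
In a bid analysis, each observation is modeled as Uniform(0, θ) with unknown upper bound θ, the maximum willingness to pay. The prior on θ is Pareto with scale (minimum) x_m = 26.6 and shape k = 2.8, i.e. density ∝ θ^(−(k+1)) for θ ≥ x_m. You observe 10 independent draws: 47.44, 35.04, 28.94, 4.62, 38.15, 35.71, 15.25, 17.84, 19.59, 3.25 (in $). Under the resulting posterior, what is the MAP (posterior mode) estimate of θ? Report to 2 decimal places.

47.44

A Pareto(scale x_m, shape k) prior on the upper bound θ of Uniform(0, θ) is conjugate: posterior is Pareto(max(x_m, max xᵢ), k + n).
Sample maximum = 47.44; prior scale x_m = 26.6 → posterior scale = max = 47.44.
Posterior shape = 2.8 + 10 = 12.8.
The Pareto density is decreasing on [x_m, ∞), so the mode is x_m = 47.44.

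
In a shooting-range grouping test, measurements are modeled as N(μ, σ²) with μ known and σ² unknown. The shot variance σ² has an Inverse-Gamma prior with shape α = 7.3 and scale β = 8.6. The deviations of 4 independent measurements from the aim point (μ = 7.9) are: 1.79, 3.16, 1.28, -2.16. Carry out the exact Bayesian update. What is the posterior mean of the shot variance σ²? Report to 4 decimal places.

With known mean μ and an Inverse-Gamma(α, β) prior on σ², the Normal likelihood is conjugate: posterior is Inv-Gamma(α + n/2, β + Σ(xᵢ−μ)²/2).
Σ(xᵢ−μ)² = (1.79)² + (3.16)² + (1.28)² + (-2.16)² = 19.4937.
Posterior: Inv-Gamma(7.3 + 4/2, 8.6 + 19.4937/2) = Inv-Gamma(9.30, 18.34685).
E[σ²|data] = β/(α−1) = 18.34685/8.30 = 2.2105.

2.2105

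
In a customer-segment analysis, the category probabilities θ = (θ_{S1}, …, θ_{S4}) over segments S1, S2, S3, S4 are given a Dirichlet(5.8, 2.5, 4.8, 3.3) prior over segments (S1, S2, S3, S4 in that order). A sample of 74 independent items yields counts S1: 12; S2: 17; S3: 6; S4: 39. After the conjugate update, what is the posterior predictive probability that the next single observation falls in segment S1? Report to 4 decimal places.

The Dirichlet prior is conjugate to the Multinomial likelihood: each posterior αⱼ = prior αⱼ + observed count nⱼ.
Posterior concentration: (17.8, 19.5, 10.8, 42.3), total = 90.4.
P(next = S1 | data) = α_{S1}/Σα = 0.1969.

0.1969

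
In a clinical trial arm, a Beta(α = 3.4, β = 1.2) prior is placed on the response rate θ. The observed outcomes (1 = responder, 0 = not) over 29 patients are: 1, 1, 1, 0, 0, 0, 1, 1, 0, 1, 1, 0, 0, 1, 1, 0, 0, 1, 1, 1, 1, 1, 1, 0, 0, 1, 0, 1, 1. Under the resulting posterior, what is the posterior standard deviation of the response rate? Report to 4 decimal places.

The Beta prior is conjugate to a Binomial/Bernoulli likelihood; the update adds successes to α and failures to β.
Posterior: Beta(α+k, β+n−k) = Beta(3.4+18, 1.2+11) = Beta(21.4, 12.2).
Var = αβ/((α+β)²(α+β+1)) = 21.4·12.2/(33.6²·34.6) = 0.00668373; SD = √0.00668373 = 0.0818.

0.0818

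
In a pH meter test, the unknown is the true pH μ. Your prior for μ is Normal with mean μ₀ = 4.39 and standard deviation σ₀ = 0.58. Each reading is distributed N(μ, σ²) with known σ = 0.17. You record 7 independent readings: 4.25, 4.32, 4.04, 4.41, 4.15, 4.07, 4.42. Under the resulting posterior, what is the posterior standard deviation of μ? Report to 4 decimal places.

0.0639

For Normal data with known variance σ², a Normal(μ₀, σ₀²) prior on μ is conjugate. Posterior precision = 1/σ₀² + n/σ²; posterior mean is the precision-weighted average of μ₀ and x̄.
σ₀² = 0.58² = 0.3364, σ² = 0.17² = 0.0289; σ² + n·σ₀² = 0.0289 + 7·0.3364 = 2.3837.
Posterior precision = 1/σ₀² + n/σ² = 1/0.3364 + 7/0.0289 = (σ² + n·σ₀²)/(σ₀²σ²) = 2.3837/(0.3364·0.0289); posterior variance σₙ² = σ₀²σ²/(σ² + n·σ₀²) = 0.3364·0.0289/2.3837 = 0.004079.
Posterior SD = √σₙ² = √(0.3364·0.0289/2.3837) = 0.0639.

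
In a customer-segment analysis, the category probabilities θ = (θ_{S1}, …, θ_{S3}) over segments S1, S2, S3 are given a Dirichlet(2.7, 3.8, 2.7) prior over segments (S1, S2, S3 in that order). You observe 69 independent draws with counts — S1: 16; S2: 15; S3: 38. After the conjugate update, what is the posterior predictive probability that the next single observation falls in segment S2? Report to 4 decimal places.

0.2404

The Dirichlet prior is conjugate to the Multinomial likelihood: each posterior αⱼ = prior αⱼ + observed count nⱼ.
Posterior concentration: (18.7, 18.8, 40.7), total = 78.2.
P(next = S2 | data) = α_{S2}/Σα = 0.2404.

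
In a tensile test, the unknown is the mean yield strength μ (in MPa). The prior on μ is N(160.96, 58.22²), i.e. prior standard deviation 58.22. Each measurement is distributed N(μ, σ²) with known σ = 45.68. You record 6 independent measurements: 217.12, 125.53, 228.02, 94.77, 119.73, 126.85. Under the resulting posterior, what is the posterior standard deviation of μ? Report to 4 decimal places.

For Normal data with known variance σ², a Normal(μ₀, σ₀²) prior on μ is conjugate. Posterior precision = 1/σ₀² + n/σ²; posterior mean is the precision-weighted average of μ₀ and x̄.
σ₀² = 58.22² = 3389.5684, σ² = 45.68² = 2086.6624; σ² + n·σ₀² = 2086.6624 + 6·3389.5684 = 22424.0728.
Posterior precision = 1/σ₀² + n/σ² = 1/3389.5684 + 6/2086.6624 = (σ² + n·σ₀²)/(σ₀²σ²) = 22424.0728/(3389.5684·2086.6624); posterior variance σₙ² = σ₀²σ²/(σ² + n·σ₀²) = 3389.5684·2086.6624/22424.0728 = 315.414822.
Posterior SD = √σₙ² = √(3389.5684·2086.6624/22424.0728) = 17.7599.

17.7599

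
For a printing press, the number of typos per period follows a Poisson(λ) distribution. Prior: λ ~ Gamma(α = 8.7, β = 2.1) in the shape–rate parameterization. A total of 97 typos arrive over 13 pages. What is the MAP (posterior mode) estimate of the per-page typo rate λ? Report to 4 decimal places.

With a Gamma(shape α, rate β) prior, the Poisson likelihood is conjugate: the posterior is Gamma(α + ΣXᵢ, β + n).
Posterior: Gamma(α+S, β+n) = Gamma(8.7+97, 2.1+13) = Gamma(105.7, 15.1).
Mode of Gamma(α,β) for α≥1 is (α−1)/β = 104.7/15.1 = 6.9338.

6.9338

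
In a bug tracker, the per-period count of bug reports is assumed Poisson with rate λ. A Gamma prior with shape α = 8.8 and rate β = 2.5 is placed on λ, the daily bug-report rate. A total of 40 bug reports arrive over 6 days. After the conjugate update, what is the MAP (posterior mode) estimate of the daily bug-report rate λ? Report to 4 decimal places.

5.6235

With a Gamma(shape α, rate β) prior, the Poisson likelihood is conjugate: the posterior is Gamma(α + ΣXᵢ, β + n).
Posterior: Gamma(α+S, β+n) = Gamma(8.8+40, 2.5+6) = Gamma(48.8, 8.5).
Mode of Gamma(α,β) for α≥1 is (α−1)/β = 47.8/8.5 = 5.6235.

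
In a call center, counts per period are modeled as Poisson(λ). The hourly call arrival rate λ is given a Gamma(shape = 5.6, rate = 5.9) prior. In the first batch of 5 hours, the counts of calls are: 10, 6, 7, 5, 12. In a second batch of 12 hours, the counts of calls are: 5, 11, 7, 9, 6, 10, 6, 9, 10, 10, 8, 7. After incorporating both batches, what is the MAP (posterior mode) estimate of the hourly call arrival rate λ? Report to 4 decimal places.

6.2271

With a Gamma(shape α, rate β) prior, the Poisson likelihood is conjugate: the posterior is Gamma(α + ΣXᵢ, β + n).
Batch 1: sum of counts S = 40 over n = 5 hours.
After batch 1: Gamma(α+S, β+n) = Gamma(5.6+40, 5.9+5) = Gamma(45.6, 10.9).
Batch 2: sum of counts S = 98 over n = 12 hours.
After batch 2: Gamma(α+S, β+n) = Gamma(45.6+98, 10.9+12) = Gamma(143.6, 22.9).
Mode of Gamma(α,β) for α≥1 is (α−1)/β = 142.6/22.9 = 6.2271.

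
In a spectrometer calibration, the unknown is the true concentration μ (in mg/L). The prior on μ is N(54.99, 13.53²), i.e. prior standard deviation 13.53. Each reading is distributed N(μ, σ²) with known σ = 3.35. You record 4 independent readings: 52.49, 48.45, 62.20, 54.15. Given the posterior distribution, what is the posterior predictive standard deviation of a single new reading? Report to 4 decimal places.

3.7398

For Normal data with known variance σ², a Normal(μ₀, σ₀²) prior on μ is conjugate. Posterior precision = 1/σ₀² + n/σ²; posterior mean is the precision-weighted average of μ₀ and x̄.
σ₀² = 13.53² = 183.0609, σ² = 3.35² = 11.2225; σ² + n·σ₀² = 11.2225 + 4·183.0609 = 743.4661.
Posterior precision = 1/σ₀² + n/σ² = 1/183.0609 + 4/11.2225 = (σ² + n·σ₀²)/(σ₀²σ²) = 743.4661/(183.0609·11.2225); posterior variance σₙ² = σ₀²σ²/(σ² + n·σ₀²) = 183.0609·11.2225/743.4661 = 2.763275.
Predictive variance for one new observation = σₙ² + σ² = 183.0609·11.2225/743.4661 + 11.2225 = σ²·(σ₀² + 743.4661)/743.4661 = 11.2225·926.527/743.4661 = 13.985775; SD = √(11.2225·926.527/743.4661) = 3.7398.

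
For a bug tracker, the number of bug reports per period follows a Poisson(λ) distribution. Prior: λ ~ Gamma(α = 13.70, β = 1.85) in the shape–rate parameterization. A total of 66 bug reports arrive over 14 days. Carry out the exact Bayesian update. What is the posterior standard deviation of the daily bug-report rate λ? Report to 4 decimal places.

0.5632

With a Gamma(shape α, rate β) prior, the Poisson likelihood is conjugate: the posterior is Gamma(α + ΣXᵢ, β + n).
Posterior: Gamma(α+S, β+n) = Gamma(13.70+66, 1.85+14) = Gamma(79.70, 15.85).
SD = √α/β = √79.70/15.85 = 0.5632.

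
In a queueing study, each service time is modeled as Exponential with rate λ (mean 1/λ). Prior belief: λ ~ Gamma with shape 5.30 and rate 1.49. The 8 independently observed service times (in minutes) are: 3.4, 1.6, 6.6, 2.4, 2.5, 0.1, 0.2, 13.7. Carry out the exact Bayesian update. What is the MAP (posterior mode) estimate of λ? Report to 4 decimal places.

With a Gamma(shape α, rate β) prior on the exponential rate λ, the posterior after n observations with total T = Σxᵢ is Gamma(α+n, β+T).
Sum of observations T = 30.5 minutes; n = 8.
Posterior: Gamma(5.30+8, 1.49+30.5) = Gamma(13.30, 31.99).
Mode = (α−1)/β = 0.3845.

0.3845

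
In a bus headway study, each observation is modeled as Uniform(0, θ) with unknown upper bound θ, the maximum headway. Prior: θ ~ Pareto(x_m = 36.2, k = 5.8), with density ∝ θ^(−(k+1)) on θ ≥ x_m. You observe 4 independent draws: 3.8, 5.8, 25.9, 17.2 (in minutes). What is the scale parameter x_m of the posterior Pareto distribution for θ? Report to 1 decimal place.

36.2

A Pareto(scale x_m, shape k) prior on the upper bound θ of Uniform(0, θ) is conjugate: posterior is Pareto(max(x_m, max xᵢ), k + n).
Sample maximum = 25.9; prior scale x_m = 36.2 → posterior scale = max = 36.2.
Posterior shape = 5.8 + 4 = 9.8.
Posterior scale x_m = 36.2.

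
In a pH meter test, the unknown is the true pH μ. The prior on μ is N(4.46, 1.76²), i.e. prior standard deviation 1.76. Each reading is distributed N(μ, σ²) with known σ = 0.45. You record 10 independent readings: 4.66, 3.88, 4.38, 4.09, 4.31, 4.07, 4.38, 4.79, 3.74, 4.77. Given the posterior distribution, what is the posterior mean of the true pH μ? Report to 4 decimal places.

4.3080

For Normal data with known variance σ², a Normal(μ₀, σ₀²) prior on μ is conjugate. Posterior precision = 1/σ₀² + n/σ²; posterior mean is the precision-weighted average of μ₀ and x̄.
Σxᵢ = 4.66 + 3.88 + 4.38 + 4.09 + 4.31 + 4.07 + 4.38 + 4.79 + 3.74 + 4.77 = 43.07, so n·x̄ = 43.07.
σ₀² = 1.76² = 3.0976, σ² = 0.45² = 0.2025; σ² + n·σ₀² = 0.2025 + 10·3.0976 = 31.1785.
Posterior mean = (μ₀/σ₀² + n·x̄/σ²)/(1/σ₀² + n/σ²) = (σ²·μ₀ + σ₀²·n·x̄)/(σ² + n·σ₀²) = (0.2025·4.46 + 3.0976·43.07)/31.1785 = 134.316782/31.1785 = 4.3080.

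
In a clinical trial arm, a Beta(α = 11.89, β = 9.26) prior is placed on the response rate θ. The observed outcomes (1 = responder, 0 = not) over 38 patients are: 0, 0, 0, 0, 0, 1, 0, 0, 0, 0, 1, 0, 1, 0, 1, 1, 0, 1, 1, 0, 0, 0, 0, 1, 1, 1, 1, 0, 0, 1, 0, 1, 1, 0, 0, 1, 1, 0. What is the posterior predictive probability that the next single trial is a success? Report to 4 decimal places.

The Beta prior is conjugate to a Binomial/Bernoulli likelihood; the update adds successes to α and failures to β.
Posterior: Beta(α+k, β+n−k) = Beta(11.89+16, 9.26+22) = Beta(27.89, 31.26).
For a single future Bernoulli trial, P(success | data) = α/(α+β) = 0.4715.

0.4715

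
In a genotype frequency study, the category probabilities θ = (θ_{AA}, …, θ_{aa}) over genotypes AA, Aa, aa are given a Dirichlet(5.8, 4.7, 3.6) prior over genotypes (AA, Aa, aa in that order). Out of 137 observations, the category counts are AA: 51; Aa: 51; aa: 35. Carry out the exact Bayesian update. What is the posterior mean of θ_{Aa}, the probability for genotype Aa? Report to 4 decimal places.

The Dirichlet prior is conjugate to the Multinomial likelihood: each posterior αⱼ = prior αⱼ + observed count nⱼ.
Posterior concentration: (56.8, 55.7, 38.6), total = 151.1.
E[θ_{Aa}|data] = α_{Aa}/Σα = 55.7/151.1 = 0.3686.

0.3686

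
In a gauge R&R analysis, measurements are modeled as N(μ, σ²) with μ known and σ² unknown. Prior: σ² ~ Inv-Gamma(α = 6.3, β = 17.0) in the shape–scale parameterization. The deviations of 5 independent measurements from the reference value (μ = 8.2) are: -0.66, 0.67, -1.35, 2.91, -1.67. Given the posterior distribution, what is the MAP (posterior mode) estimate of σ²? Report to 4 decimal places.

2.4471

With known mean μ and an Inverse-Gamma(α, β) prior on σ², the Normal likelihood is conjugate: posterior is Inv-Gamma(α + n/2, β + Σ(xᵢ−μ)²/2).
Σ(xᵢ−μ)² = (-0.66)² + (0.67)² + (-1.35)² + (2.91)² + (-1.67)² = 13.9640.
Posterior: Inv-Gamma(6.3 + 5/2, 17.0 + 13.9640/2) = Inv-Gamma(8.80, 23.98200).
Mode = β/(α+1) = 23.98200/9.80 = 2.4471.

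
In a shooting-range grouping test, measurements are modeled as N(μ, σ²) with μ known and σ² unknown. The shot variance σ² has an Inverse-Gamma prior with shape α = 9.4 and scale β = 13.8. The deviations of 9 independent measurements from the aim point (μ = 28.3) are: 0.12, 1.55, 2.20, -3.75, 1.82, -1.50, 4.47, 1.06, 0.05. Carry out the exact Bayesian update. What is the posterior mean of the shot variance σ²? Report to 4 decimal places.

With known mean μ and an Inverse-Gamma(α, β) prior on σ², the Normal likelihood is conjugate: posterior is Inv-Gamma(α + n/2, β + Σ(xᵢ−μ)²/2).
Σ(xᵢ−μ)² = (0.12)² + (1.55)² + (2.20)² + (-3.75)² + (1.82)² + (-1.50)² + (4.47)² + (1.06)² + (0.05)² = 47.9888.
Posterior: Inv-Gamma(9.4 + 9/2, 13.8 + 47.9888/2) = Inv-Gamma(13.90, 37.79440).
E[σ²|data] = β/(α−1) = 37.79440/12.90 = 2.9298.

2.9298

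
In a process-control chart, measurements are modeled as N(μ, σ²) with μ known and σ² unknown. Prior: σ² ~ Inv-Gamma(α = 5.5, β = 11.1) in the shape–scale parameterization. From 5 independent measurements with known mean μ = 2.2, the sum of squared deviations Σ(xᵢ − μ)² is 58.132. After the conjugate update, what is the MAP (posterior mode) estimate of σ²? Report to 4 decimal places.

4.4629

With known mean μ and an Inverse-Gamma(α, β) prior on σ², the Normal likelihood is conjugate: posterior is Inv-Gamma(α + n/2, β + Σ(xᵢ−μ)²/2).
Posterior: Inv-Gamma(5.5 + 5/2, 11.1 + 58.132/2) = Inv-Gamma(8.00, 40.1660).
Mode = β/(α+1) = 40.1660/9.00 = 4.4629.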